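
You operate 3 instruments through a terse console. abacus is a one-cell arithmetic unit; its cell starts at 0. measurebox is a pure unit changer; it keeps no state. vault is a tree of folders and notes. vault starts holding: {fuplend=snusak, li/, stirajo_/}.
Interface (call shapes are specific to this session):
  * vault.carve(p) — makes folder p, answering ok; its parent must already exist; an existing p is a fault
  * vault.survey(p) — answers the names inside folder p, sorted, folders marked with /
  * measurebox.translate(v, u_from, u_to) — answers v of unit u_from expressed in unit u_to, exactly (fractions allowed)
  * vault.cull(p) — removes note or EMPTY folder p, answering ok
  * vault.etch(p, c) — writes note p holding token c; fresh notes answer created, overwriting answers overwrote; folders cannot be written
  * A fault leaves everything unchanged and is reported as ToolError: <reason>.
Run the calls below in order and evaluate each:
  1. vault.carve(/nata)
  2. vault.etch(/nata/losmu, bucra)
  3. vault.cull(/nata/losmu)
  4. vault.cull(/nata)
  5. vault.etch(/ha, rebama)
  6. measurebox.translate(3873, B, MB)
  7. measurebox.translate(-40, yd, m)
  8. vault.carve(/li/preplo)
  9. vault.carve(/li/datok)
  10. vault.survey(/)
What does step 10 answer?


! 1. vault.carve(p: /nata) => ok
! 2. vault.etch(p: /nata/losmu, c: bucra) => created
! 3. vault.cull(p: /nata/losmu) => ok
! 4. vault.cull(p: /nata) => ok
! 5. vault.etch(p: /ha, c: rebama) => created
! 6. measurebox.translate(v: 3873, u_from: B, u_to: MB) => 3873/1000000
! 7. measurebox.translate(v: -40, u_from: yd, u_to: m) => -4572/125
! 8. vault.carve(p: /li/preplo) => ok
! 9. vault.carve(p: /li/datok) => ok
! 10. vault.survey(p: /) => [fuplend, ha, li/, stirajo_/]

Answer: [fuplend, ha, li/, stirajo_/]


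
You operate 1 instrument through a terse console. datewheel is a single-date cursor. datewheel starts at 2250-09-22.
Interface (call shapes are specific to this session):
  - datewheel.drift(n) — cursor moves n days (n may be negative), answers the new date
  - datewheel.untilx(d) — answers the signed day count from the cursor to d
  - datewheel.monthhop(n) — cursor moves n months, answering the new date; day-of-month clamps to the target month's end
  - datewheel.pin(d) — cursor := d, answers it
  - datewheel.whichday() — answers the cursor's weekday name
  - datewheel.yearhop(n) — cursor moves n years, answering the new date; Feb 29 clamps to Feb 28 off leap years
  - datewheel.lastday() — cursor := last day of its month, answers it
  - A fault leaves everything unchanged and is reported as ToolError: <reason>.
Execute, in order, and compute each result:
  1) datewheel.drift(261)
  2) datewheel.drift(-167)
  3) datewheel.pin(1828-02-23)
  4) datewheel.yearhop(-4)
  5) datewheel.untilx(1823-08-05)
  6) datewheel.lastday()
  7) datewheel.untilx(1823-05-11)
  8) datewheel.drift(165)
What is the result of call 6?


% drift(n: 261) : 2251-06-10
% drift(n: -167) : 2250-12-25
% pin(d: 1828-02-23) : 1828-02-23
% yearhop(n: -4) : 1824-02-23
% untilx(d: 1823-08-05) : -202
% lastday() : 1824-02-29
% untilx(d: 1823-05-11) : -294
% drift(n: 165) : 1824-08-12

Answer: 1824-02-29


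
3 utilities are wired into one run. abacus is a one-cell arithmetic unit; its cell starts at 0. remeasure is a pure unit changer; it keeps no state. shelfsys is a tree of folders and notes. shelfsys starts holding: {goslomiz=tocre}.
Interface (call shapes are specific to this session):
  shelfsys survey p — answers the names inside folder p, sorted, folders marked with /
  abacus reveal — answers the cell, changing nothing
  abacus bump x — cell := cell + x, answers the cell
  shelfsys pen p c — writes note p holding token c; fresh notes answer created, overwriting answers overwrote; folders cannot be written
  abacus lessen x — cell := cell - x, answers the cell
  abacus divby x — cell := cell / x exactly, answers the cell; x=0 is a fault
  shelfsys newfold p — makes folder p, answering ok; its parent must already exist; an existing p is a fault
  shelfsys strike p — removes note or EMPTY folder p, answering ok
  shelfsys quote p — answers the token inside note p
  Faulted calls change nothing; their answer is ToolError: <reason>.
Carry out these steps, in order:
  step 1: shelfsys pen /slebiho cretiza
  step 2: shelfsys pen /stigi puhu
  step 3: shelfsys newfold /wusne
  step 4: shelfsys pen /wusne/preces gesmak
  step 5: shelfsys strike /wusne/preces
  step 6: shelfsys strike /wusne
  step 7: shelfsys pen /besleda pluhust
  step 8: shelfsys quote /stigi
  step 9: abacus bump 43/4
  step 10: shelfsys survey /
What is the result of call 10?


CALL shelfsys pen[p: /slebiho; c: cretiza]
RET  created
CALL shelfsys pen[p: /stigi; c: puhu]
RET  created
CALL shelfsys newfold[p: /wusne]
RET  ok
CALL shelfsys pen[p: /wusne/preces; c: gesmak]
RET  created
CALL shelfsys strike[p: /wusne/preces]
RET  ok
CALL shelfsys strike[p: /wusne]
RET  ok
CALL shelfsys pen[p: /besleda; c: pluhust]
RET  created
CALL shelfsys quote[p: /stigi]
RET  puhu
CALL abacus bump[x: 43/4]
RET  43/4
CALL shelfsys survey[p: /]
RET  [besleda, goslomiz, slebiho, stigi]

Answer: [besleda, goslomiz, slebiho, stigi]


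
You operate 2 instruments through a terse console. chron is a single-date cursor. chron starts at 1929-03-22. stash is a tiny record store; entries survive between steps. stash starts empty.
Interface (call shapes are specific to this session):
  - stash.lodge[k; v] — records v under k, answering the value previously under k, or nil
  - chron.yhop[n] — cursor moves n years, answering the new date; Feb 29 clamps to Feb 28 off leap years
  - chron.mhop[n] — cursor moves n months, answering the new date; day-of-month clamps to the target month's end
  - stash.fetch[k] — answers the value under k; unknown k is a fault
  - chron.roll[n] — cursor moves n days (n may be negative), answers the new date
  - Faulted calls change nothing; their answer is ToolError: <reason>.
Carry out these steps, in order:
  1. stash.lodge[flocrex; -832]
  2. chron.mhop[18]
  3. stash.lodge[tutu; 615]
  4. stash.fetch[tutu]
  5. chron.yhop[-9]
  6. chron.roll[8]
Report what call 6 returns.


CALL stash.lodge[flocrex; -832]
RET  nil
CALL chron.mhop[18]
RET  1930-09-22
CALL stash.lodge[tutu; 615]
RET  nil
CALL stash.fetch[tutu]
RET  615
CALL chron.yhop[-9]
RET  1921-09-22
CALL chron.roll[8]
RET  1921-09-30

Answer: 1921-09-30


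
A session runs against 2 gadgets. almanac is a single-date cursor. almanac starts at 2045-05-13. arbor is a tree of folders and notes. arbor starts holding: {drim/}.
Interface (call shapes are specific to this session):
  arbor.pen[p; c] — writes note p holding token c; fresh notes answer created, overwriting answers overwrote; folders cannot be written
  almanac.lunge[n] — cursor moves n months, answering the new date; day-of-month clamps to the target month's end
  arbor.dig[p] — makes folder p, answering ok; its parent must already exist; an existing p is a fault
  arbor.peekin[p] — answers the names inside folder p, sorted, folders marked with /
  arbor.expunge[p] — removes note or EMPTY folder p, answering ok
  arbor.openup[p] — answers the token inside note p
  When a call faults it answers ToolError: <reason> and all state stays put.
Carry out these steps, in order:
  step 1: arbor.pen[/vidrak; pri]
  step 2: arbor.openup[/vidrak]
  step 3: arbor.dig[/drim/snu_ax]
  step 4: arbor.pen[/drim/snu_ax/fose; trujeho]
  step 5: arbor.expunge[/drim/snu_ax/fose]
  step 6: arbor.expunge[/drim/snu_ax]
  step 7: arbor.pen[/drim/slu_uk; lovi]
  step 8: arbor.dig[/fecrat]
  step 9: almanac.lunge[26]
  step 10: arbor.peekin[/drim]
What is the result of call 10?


Answer: [slu_uk]

Derivation:
==> arbor.pen(p='/vidrak', c='pri')
<== created
==> arbor.openup(p='/vidrak')
<== pri
==> arbor.dig(p='/drim/snu_ax')
<== ok
==> arbor.pen(p='/drim/snu_ax/fose', c='trujeho')
<== created
==> arbor.expunge(p='/drim/snu_ax/fose')
<== ok
==> arbor.expunge(p='/drim/snu_ax')
<== ok
==> arbor.pen(p='/drim/slu_uk', c='lovi')
<== created
==> arbor.dig(p='/fecrat')
<== ok
==> almanac.lunge(n='26')
<== 2047-07-13
==> arbor.peekin(p='/drim')
<== [slu_uk]


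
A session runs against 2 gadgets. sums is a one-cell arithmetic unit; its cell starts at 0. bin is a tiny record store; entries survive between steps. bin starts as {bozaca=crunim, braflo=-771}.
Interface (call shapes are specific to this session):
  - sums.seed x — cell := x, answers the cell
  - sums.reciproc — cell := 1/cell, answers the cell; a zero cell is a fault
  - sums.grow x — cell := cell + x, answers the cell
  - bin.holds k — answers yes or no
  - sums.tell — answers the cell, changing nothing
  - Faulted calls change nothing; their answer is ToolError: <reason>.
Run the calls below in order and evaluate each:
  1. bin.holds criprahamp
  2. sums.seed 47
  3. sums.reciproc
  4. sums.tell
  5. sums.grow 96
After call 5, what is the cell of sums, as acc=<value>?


Answer: acc=4513/47

Derivation:
~$ bin.holds k=criprahamp
= no
~$ sums.seed x=47
= 47
~$ sums.reciproc
= 1/47
~$ sums.tell
= 1/47
~$ sums.grow x=96
= 4513/47


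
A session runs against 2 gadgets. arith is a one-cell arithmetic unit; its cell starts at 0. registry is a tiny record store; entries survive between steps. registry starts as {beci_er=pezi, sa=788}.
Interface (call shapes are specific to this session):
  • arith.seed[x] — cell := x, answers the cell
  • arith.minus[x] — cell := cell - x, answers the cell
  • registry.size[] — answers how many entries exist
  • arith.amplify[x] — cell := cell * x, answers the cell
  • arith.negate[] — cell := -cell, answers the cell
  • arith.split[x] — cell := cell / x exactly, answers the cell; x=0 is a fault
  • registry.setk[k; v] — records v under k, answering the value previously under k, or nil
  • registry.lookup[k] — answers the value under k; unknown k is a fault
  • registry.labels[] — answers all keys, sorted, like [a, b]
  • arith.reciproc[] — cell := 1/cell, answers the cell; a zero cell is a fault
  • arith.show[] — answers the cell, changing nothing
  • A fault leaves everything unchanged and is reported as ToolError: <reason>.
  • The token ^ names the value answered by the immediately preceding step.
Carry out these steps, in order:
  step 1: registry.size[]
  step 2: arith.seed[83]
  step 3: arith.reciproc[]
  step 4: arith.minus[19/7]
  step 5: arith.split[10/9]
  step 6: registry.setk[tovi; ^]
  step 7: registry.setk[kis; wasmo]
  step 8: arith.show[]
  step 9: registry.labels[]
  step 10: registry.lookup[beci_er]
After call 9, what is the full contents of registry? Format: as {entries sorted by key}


> registry.size
= 2
> arith.seed 83
= 83
> arith.reciproc
= 1/83
> arith.minus 19/7
= -1570/581
> arith.split 10/9
= -1413/581
> registry.setk tovi ^
= nil
> registry.setk kis wasmo
= nil
> arith.show
= -1413/581
> registry.labels
= [beci_er, kis, sa, tovi]
> registry.lookup beci_er
= pezi

Answer: {beci_er=pezi, kis=wasmo, sa=788, tovi=-1413/581}


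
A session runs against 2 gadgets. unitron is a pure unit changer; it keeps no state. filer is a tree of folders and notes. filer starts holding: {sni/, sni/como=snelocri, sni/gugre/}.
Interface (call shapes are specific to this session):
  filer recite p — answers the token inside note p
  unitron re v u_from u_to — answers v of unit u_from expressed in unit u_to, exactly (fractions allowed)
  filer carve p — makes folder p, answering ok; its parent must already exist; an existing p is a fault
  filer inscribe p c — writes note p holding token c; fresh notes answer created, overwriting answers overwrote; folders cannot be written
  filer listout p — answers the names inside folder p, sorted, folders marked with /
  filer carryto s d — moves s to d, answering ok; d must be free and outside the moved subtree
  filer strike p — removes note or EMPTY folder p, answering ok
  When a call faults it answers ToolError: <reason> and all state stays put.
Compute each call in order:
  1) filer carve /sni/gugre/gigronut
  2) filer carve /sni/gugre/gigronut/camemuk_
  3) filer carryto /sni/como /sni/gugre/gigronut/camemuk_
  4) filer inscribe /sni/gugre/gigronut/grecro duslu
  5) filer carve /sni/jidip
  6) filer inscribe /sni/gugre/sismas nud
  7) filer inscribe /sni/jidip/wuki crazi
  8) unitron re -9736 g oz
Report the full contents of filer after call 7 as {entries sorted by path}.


-- 1. filer carve(/sni/gugre/gigronut) => ok
-- 2. filer carve(/sni/gugre/gigronut/camemuk_) => ok
-- 3. filer carryto(/sni/como, /sni/gugre/gigronut/camemuk_) => ToolError: exists
-- 4. filer inscribe(/sni/gugre/gigronut/grecro, duslu) => created
-- 5. filer carve(/sni/jidip) => ok
-- 6. filer inscribe(/sni/gugre/sismas, nud) => created
-- 7. filer inscribe(/sni/jidip/wuki, crazi) => created
-- 8. unitron re(-9736, g, oz) => -15577600000/45359237

Answer: {sni/, sni/como=snelocri, sni/gugre/, sni/gugre/gigronut/, sni/gugre/gigronut/camemuk_/, sni/gugre/gigronut/grecro=duslu, sni/gugre/sismas=nud, sni/jidip/, sni/jidip/wuki=crazi}


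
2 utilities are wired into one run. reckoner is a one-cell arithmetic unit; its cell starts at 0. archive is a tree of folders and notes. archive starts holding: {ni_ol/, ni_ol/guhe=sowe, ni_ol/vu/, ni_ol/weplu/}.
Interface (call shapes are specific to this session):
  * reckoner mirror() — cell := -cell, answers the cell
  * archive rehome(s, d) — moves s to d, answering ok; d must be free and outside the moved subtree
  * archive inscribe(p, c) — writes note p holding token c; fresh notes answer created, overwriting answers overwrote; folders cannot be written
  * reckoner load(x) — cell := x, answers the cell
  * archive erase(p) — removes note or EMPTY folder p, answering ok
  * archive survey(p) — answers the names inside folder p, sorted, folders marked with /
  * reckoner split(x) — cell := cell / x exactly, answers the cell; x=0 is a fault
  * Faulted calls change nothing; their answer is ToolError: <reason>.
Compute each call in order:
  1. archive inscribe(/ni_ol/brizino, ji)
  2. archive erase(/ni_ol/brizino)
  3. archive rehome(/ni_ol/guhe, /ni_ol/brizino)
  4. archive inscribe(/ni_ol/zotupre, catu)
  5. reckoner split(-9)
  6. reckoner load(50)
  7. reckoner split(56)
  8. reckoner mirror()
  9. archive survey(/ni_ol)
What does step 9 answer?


[in] archive inscribe /ni_ol/brizino ji
[out] created
[in] archive erase /ni_ol/brizino
[out] ok
[in] archive rehome /ni_ol/guhe /ni_ol/brizino
[out] ok
[in] archive inscribe /ni_ol/zotupre catu
[out] created
[in] reckoner split -9
[out] 0
[in] reckoner load 50
[out] 50
[in] reckoner split 56
[out] 25/28
[in] reckoner mirror
[out] -25/28
[in] archive survey /ni_ol
[out] [brizino, vu/, weplu/, zotupre]

Answer: [brizino, vu/, weplu/, zotupre]


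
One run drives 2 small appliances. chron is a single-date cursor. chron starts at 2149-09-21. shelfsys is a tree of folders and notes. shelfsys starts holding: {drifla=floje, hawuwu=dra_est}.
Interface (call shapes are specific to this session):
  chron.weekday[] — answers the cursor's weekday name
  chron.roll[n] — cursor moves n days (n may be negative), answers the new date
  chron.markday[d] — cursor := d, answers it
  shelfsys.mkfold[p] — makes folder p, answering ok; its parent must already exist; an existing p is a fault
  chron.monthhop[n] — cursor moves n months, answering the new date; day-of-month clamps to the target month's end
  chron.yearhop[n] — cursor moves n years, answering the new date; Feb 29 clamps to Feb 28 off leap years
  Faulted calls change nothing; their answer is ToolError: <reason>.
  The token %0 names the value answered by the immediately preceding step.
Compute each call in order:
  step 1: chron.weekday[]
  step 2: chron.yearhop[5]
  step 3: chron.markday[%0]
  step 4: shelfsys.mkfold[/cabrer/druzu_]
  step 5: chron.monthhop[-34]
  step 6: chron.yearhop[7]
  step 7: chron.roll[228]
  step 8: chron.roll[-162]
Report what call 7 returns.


Answer: 2159-07-07

Derivation:
I call chron.weekday, giving Sunday.
Invoking chron.yearhop(n=5): 2154-09-21.
I invoke chron.markday(d=%0), giving 2154-09-21.
Calling shelfsys.mkfold(p=/cabrer/druzu_), giving ToolError: no parent.
I invoke chron.monthhop(n=-34), and observe 2151-11-21.
Now I run chron.yearhop(n=7), which returns 2158-11-21.
Calling chron.roll(n=228), which returns 2159-07-07.
Now I run chron.roll(n=-162), → 2159-01-26.


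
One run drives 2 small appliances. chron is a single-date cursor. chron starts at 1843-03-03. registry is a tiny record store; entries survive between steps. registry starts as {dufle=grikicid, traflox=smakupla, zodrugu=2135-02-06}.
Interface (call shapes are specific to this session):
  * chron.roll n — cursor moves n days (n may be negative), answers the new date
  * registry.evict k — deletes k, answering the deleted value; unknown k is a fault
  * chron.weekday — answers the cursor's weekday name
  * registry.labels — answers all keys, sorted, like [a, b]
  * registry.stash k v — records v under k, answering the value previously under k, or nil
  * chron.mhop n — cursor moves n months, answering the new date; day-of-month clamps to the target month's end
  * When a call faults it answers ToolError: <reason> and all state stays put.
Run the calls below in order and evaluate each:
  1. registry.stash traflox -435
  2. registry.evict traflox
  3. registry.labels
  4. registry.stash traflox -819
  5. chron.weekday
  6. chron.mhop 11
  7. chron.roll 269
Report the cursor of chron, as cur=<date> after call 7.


-> registry.stash(k→traflox, v→-435)
<- smakupla
-> registry.evict(k→traflox)
<- -435
-> registry.labels()
<- [dufle, zodrugu]
-> registry.stash(k→traflox, v→-819)
<- nil
-> chron.weekday()
<- Friday
-> chron.mhop(n→11)
<- 1844-02-03
-> chron.roll(n→269)
<- 1844-10-29

Answer: cur=1844-10-29


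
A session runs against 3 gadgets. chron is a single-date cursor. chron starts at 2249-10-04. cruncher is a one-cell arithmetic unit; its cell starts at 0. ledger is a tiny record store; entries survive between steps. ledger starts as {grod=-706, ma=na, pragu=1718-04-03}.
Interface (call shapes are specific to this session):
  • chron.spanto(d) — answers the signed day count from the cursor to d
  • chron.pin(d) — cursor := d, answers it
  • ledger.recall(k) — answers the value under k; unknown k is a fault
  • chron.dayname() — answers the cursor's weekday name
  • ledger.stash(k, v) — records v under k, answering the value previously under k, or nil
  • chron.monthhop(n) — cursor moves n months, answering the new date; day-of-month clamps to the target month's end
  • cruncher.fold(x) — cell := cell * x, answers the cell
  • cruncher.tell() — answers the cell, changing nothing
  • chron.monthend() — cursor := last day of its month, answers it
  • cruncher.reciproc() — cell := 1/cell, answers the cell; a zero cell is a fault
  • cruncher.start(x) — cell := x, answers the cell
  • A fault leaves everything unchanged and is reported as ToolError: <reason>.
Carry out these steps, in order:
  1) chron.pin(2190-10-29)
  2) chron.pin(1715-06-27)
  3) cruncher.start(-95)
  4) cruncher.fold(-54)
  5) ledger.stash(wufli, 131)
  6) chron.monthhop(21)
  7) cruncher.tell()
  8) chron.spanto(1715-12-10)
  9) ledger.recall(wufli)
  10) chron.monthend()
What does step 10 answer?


Answer: 1717-03-31

Derivation:
-- 1. chron.pin(2190-10-29) => 2190-10-29
-- 2. chron.pin(1715-06-27) => 1715-06-27
-- 3. cruncher.start(-95) => -95
-- 4. cruncher.fold(-54) => 5130
-- 5. ledger.stash(wufli, 131) => nil
-- 6. chron.monthhop(21) => 1717-03-27
-- 7. cruncher.tell() => 5130
-- 8. chron.spanto(1715-12-10) => -473
-- 9. ledger.recall(wufli) => 131
-- 10. chron.monthend() => 1717-03-31


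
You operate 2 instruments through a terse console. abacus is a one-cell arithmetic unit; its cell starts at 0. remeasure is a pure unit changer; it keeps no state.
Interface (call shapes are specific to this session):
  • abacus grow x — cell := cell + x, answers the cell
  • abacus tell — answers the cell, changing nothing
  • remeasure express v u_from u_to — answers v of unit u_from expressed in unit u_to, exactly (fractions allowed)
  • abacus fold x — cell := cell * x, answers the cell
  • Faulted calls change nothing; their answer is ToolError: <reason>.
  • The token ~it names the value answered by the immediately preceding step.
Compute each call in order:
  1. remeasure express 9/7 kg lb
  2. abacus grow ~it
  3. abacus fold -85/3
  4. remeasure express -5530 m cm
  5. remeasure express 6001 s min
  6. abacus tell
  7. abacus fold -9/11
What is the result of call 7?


CALL remeasure express[9/7; kg; lb]
RET  900000000/317514659
CALL abacus grow[~it]
RET  900000000/317514659
CALL abacus fold[-85/3]
RET  -25500000000/317514659
CALL remeasure express[-5530; m; cm]
RET  -553000
CALL remeasure express[6001; s; min]
RET  6001/60
CALL abacus tell[]
RET  -25500000000/317514659
CALL abacus fold[-9/11]
RET  229500000000/3492661249

Answer: 229500000000/3492661249


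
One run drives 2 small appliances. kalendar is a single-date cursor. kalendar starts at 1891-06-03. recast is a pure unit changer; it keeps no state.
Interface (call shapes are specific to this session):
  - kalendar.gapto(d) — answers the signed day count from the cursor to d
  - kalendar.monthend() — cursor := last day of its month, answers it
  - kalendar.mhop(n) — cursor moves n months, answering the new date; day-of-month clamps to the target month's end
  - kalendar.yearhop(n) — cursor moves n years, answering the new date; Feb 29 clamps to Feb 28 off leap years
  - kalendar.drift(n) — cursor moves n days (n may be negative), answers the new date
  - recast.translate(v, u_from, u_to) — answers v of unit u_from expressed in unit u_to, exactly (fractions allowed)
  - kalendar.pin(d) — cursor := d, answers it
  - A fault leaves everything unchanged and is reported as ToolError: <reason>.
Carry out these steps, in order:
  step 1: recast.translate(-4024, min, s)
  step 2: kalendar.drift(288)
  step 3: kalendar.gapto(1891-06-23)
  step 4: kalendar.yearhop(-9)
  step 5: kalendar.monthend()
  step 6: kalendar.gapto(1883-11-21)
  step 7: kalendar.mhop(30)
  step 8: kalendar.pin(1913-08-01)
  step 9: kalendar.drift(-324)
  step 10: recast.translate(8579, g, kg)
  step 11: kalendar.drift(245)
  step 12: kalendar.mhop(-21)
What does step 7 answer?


-- 1. translate(-4024, min, s) == -241440
-- 2. drift(288) == 1892-03-17
-- 3. gapto(1891-06-23) == -268
-- 4. yearhop(-9) == 1883-03-17
-- 5. monthend() == 1883-03-31
-- 6. gapto(1883-11-21) == 235
-- 7. mhop(30) == 1885-09-30
-- 8. pin(1913-08-01) == 1913-08-01
-- 9. drift(-324) == 1912-09-11
-- 10. translate(8579, g, kg) == 8579/1000
-- 11. drift(245) == 1913-05-14
-- 12. mhop(-21) == 1911-08-14

Answer: 1885-09-30


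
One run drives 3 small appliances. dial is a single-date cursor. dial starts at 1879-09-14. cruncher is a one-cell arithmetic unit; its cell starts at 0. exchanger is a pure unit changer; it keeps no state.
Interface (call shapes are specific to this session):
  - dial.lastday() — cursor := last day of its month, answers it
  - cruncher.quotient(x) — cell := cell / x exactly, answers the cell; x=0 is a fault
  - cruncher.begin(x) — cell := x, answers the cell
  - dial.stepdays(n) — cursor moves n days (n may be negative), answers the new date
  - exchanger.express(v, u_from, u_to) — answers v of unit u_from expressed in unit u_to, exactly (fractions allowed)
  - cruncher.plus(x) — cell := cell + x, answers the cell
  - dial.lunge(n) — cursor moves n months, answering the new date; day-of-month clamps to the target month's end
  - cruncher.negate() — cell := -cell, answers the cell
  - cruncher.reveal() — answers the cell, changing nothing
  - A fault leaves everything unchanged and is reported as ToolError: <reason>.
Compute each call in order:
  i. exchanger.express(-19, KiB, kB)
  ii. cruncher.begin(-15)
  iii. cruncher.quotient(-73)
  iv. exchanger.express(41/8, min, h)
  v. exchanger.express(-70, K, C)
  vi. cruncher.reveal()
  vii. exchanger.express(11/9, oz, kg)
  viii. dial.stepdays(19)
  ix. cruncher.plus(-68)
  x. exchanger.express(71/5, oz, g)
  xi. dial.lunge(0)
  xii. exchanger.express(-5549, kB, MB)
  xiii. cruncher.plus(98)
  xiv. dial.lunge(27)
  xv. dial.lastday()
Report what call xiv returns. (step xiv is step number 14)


Answer: 1882-01-03

Derivation:
;; 1. exchanger.express(v='-19', u_from='KiB', u_to='kB') : -2432/125
;; 2. cruncher.begin(x='-15') : -15
;; 3. cruncher.quotient(x='-73') : 15/73
;; 4. exchanger.express(v='41/8', u_from='min', u_to='h') : 41/480
;; 5. exchanger.express(v='-70', u_from='K', u_to='C') : -6863/20
;; 6. cruncher.reveal() : 15/73
;; 7. exchanger.express(v='11/9', u_from='oz', u_to='kg') : 498951607/14400000000
;; 8. dial.stepdays(n='19') : 1879-10-03
;; 9. cruncher.plus(x='-68') : -4949/73
;; 10. exchanger.express(v='71/5', u_from='oz', u_to='g') : 3220505827/8000000
;; 11. dial.lunge(n='0') : 1879-10-03
;; 12. exchanger.express(v='-5549', u_from='kB', u_to='MB') : -5549/1000
;; 13. cruncher.plus(x='98') : 2205/73
;; 14. dial.lunge(n='27') : 1882-01-03
;; 15. dial.lastday() : 1882-01-31


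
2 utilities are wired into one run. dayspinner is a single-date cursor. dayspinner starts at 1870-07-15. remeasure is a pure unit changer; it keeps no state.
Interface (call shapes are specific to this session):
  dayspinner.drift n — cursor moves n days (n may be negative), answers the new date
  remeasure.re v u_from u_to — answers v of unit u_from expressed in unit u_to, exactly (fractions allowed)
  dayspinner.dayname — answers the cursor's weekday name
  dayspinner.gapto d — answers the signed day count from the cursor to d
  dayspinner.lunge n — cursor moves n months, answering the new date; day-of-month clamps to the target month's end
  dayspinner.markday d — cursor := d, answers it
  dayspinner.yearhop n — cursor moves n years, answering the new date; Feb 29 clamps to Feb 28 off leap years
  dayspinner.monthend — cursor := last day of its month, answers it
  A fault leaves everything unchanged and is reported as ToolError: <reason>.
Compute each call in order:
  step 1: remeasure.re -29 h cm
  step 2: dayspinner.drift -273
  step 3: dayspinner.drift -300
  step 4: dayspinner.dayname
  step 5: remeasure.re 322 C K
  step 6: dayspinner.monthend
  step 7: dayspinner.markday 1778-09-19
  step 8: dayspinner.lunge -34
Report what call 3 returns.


→ remeasure.re(v→-29, u_from→h, u_to→cm)
← ToolError: incompatible units
→ dayspinner.drift(n→-273)
← 1869-10-15
→ dayspinner.drift(n→-300)
← 1868-12-19
→ dayspinner.dayname()
← Saturday
→ remeasure.re(v→322, u_from→C, u_to→K)
← 11903/20
→ dayspinner.monthend()
← 1868-12-31
→ dayspinner.markday(d→1778-09-19)
← 1778-09-19
→ dayspinner.lunge(n→-34)
← 1775-11-19

Answer: 1868-12-19


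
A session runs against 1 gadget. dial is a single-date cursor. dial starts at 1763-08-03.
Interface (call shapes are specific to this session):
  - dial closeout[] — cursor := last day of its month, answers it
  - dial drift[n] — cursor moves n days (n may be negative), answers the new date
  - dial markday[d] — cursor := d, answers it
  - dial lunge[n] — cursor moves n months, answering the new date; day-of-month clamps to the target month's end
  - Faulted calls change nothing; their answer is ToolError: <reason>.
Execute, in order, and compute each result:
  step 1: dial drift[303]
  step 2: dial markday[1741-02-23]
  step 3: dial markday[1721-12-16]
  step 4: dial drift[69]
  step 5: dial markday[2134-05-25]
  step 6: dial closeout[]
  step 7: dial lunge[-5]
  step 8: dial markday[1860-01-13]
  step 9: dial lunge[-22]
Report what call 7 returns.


Answer: 2133-12-31

Derivation:
Invoking dial drift with n: 303, and observe 1764-06-01.
Then dial markday with d: 1741-02-23, → 1741-02-23.
I call dial markday with d: 1721-12-16, giving 1721-12-16.
I run dial drift with n: 69, and see 1722-02-23.
I try dial markday with d: 2134-05-25: 2134-05-25.
Invoking dial closeout(), yielding 2134-05-31.
I try dial lunge with n: -5, and see 2133-12-31.
Invoking dial markday with d: 1860-01-13, and observe 1860-01-13.
I call dial lunge with n: -22, → 1858-03-13.


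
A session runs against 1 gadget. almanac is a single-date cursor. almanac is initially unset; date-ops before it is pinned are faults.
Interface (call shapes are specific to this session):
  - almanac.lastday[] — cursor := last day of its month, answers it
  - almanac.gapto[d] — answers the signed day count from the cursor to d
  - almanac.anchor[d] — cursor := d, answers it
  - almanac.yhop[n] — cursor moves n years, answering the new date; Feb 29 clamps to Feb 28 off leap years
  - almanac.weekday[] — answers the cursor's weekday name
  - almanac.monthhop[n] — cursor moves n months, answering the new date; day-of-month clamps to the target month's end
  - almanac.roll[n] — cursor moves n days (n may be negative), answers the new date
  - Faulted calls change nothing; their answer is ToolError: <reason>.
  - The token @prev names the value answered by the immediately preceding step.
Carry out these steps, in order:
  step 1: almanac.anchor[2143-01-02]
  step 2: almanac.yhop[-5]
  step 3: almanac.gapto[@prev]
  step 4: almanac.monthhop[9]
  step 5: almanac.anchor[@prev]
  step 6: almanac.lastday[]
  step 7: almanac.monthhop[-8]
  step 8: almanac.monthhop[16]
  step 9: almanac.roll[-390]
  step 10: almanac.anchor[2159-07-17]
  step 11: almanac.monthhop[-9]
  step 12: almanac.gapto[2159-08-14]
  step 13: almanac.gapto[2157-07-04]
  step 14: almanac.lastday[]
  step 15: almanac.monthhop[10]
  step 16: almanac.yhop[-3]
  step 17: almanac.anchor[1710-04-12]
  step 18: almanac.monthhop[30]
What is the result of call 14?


Using almanac.anchor(d: 2143-01-02), which returns 2143-01-02.
Invoking almanac.yhop(n: -5), and observe 2138-01-02.
I invoke almanac.gapto(d: @prev), — result: 0.
I use almanac.monthhop(n: 9), and get 2138-10-02.
Using almanac.anchor(d: @prev), and observe 2138-10-02.
Calling almanac.lastday(), which returns 2138-10-31.
I try almanac.monthhop(n: -8), yielding 2138-02-28.
Next I call almanac.monthhop(n: 16): 2139-06-28.
I try almanac.roll(n: -390), — result: 2138-06-03.
Next I call almanac.anchor(d: 2159-07-17), and get 2159-07-17.
I run almanac.monthhop(n: -9), giving 2158-10-17.
Using almanac.gapto(d: 2159-08-14), and observe 301.
I run almanac.gapto(d: 2157-07-04), and observe -470.
Calling almanac.lastday, and observe 2158-10-31.
Next I call almanac.monthhop(n: 10), which returns 2159-08-31.
I use almanac.yhop(n: -3), and see 2156-08-31.
I call almanac.anchor(d: 1710-04-12), and see 1710-04-12.
Invoking almanac.monthhop(n: 30), → 1712-10-12.

Answer: 2158-10-31


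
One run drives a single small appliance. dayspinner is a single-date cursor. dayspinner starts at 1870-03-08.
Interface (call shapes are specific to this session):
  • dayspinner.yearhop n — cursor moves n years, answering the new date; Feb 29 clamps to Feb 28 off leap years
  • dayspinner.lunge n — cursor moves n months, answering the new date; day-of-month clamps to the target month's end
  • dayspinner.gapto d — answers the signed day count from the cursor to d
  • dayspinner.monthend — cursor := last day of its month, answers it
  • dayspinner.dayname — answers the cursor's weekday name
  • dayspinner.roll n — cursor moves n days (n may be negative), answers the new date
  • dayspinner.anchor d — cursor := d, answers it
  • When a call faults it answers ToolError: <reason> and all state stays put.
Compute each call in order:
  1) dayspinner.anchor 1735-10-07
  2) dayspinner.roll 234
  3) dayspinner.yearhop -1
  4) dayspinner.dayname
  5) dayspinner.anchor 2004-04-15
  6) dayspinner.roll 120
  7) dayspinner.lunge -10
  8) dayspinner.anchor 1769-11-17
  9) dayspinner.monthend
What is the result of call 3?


·→ anchor(d=1735-10-07)
·← 1735-10-07
·→ roll(n=234)
·← 1736-05-28
·→ yearhop(n=-1)
·← 1735-05-28
·→ dayname()
·← Saturday
·→ anchor(d=2004-04-15)
·← 2004-04-15
·→ roll(n=120)
·← 2004-08-13
·→ lunge(n=-10)
·← 2003-10-13
·→ anchor(d=1769-11-17)
·← 1769-11-17
·→ monthend()
·← 1769-11-30

Answer: 1735-05-28


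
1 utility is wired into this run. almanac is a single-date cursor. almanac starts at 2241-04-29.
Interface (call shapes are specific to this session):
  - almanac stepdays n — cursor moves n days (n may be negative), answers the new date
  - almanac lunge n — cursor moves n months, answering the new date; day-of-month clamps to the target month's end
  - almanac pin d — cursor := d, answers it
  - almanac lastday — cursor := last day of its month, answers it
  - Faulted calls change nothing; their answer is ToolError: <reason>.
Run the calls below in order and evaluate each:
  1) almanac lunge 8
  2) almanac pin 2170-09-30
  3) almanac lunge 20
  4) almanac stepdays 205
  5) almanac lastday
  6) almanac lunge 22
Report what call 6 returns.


>> almanac lunge(8)
<< 2241-12-29
>> almanac pin(2170-09-30)
<< 2170-09-30
>> almanac lunge(20)
<< 2172-05-30
>> almanac stepdays(205)
<< 2172-12-21
>> almanac lastday()
<< 2172-12-31
>> almanac lunge(22)
<< 2174-10-31

Answer: 2174-10-31


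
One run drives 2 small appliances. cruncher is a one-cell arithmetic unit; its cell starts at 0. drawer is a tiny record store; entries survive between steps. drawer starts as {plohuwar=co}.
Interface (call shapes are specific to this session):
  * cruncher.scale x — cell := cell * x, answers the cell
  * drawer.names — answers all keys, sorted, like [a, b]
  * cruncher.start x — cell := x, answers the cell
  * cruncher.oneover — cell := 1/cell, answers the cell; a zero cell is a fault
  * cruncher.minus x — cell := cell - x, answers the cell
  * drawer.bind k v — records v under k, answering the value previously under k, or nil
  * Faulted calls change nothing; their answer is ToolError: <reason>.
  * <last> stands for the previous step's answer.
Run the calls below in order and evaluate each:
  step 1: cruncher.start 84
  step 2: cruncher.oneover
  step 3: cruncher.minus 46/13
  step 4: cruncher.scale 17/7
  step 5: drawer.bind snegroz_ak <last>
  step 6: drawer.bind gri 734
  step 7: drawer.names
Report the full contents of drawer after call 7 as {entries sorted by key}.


-> start(x=84)
<- 84
-> oneover()
<- 1/84
-> minus(x=46/13)
<- -3851/1092
-> scale(x=17/7)
<- -65467/7644
-> bind(k=snegroz_ak, v=<last>)
<- nil
-> bind(k=gri, v=734)
<- nil
-> names()
<- [gri, plohuwar, snegroz_ak]

Answer: {gri=734, plohuwar=co, snegroz_ak=-65467/7644}


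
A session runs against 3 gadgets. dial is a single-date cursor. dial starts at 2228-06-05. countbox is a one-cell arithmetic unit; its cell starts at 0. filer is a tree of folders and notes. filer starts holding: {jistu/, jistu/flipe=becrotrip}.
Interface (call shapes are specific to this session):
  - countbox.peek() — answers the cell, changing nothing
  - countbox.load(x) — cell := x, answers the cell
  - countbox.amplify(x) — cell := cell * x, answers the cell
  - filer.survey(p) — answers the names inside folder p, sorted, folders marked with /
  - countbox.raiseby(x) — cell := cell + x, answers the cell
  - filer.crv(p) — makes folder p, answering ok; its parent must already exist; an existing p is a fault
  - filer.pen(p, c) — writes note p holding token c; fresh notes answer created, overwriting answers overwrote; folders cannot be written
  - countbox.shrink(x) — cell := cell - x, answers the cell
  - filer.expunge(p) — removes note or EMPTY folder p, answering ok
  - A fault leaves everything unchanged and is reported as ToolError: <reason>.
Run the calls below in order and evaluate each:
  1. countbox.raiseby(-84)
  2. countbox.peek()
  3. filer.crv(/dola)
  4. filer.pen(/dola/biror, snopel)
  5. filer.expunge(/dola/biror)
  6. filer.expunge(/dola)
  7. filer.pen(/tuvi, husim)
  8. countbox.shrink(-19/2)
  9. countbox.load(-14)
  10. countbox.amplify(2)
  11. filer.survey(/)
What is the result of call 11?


Answer: [jistu/, tuvi]

Derivation:
Using countbox.raiseby using x: -84, — result: -84.
Then countbox.peek(), — result: -84.
I call filer.crv using p: /dola, which returns ok.
Invoking filer.pen using p: /dola/biror, c: snopel, yielding created.
Now I run filer.expunge using p: /dola/biror, — result: ok.
Using filer.expunge using p: /dola, and see ok.
I use filer.pen using p: /tuvi, c: husim, and observe created.
Invoking countbox.shrink using x: -19/2, yielding -149/2.
Using countbox.load using x: -14, yielding -14.
Invoking countbox.amplify using x: 2, giving -28.
Calling filer.survey using p: /, → [jistu/, tuvi].


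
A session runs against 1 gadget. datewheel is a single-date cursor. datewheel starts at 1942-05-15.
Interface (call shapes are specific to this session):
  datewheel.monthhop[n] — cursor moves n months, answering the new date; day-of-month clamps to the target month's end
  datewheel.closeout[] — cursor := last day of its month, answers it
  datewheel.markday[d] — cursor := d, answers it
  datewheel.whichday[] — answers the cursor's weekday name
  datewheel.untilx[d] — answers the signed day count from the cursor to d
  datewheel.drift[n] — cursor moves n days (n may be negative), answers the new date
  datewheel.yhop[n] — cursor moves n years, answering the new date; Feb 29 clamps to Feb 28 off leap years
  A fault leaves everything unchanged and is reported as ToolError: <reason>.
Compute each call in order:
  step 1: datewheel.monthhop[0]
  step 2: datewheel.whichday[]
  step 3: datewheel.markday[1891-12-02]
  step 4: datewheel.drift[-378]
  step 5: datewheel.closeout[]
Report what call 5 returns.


Answer: 1890-11-30

Derivation:
Invoking monthhop with n=0, which returns 1942-05-15.
I call whichday, — result: Friday.
Invoking markday with d=1891-12-02, → 1891-12-02.
I use drift with n=-378, and see 1890-11-19.
I invoke closeout, and see 1890-11-30.


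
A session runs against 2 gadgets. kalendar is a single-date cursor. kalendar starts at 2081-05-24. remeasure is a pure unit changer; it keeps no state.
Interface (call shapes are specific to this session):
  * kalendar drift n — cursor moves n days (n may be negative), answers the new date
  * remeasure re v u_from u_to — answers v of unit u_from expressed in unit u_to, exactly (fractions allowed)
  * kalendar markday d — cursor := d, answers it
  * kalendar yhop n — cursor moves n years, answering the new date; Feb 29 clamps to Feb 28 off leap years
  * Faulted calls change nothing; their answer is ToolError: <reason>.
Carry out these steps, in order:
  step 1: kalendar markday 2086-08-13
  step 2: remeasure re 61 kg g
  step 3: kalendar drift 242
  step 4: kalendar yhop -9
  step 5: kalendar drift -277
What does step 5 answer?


Answer: 2077-07-09

Derivation:
// 1. kalendar markday(2086-08-13) == 2086-08-13
// 2. remeasure re(61, kg, g) == 61000
// 3. kalendar drift(242) == 2087-04-12
// 4. kalendar yhop(-9) == 2078-04-12
// 5. kalendar drift(-277) == 2077-07-09


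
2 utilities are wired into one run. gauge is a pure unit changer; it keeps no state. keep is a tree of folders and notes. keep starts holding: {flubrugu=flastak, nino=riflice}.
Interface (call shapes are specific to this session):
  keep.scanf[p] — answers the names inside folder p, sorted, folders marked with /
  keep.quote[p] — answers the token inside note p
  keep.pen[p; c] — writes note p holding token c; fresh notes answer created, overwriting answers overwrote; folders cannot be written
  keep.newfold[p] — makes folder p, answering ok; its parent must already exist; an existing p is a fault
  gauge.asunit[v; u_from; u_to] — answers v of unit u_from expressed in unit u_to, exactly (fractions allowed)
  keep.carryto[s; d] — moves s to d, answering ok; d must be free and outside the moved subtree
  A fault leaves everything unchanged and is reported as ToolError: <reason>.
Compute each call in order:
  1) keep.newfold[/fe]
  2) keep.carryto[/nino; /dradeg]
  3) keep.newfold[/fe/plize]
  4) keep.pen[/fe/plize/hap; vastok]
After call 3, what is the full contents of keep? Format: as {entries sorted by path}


$ keep.newfold /fe
[out] ok
$ keep.carryto /nino /dradeg
[out] ok
$ keep.newfold /fe/plize
[out] ok
$ keep.pen /fe/plize/hap vastok
[out] created

Answer: {dradeg=riflice, fe/, fe/plize/, flubrugu=flastak}
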